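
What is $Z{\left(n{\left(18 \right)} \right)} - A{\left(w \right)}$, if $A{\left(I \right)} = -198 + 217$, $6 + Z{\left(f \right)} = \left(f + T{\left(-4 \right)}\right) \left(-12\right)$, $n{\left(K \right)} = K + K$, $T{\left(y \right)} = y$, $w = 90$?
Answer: $-409$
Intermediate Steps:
$n{\left(K \right)} = 2 K$
$Z{\left(f \right)} = 42 - 12 f$ ($Z{\left(f \right)} = -6 + \left(f - 4\right) \left(-12\right) = -6 + \left(-4 + f\right) \left(-12\right) = -6 - \left(-48 + 12 f\right) = 42 - 12 f$)
$A{\left(I \right)} = 19$
$Z{\left(n{\left(18 \right)} \right)} - A{\left(w \right)} = \left(42 - 12 \cdot 2 \cdot 18\right) - 19 = \left(42 - 432\right) - 19 = -390 - 19 = -409$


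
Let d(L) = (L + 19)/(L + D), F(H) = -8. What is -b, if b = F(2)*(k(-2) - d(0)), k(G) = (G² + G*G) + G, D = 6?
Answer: 68/3 ≈ 22.667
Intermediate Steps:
d(L) = (19 + L)/(6 + L) (d(L) = (L + 19)/(L + 6) = (19 + L)/(6 + L))
k(G) = G + 2*G² (k(G) = (G² + G²) + G = 2*G² + G = G + 2*G²)
b = -68/3 (b = -8*(-2*(1 + 2*(-2)) - (19 + 0)/(6 + 0)) = -8*(-2*(1 - 4) - 19/6) = -8*(-2*(-3) - 19/6) = -8*(6 - 1*19/6) = -8*(6 - 19/6) = -8*17/6 = -68/3 ≈ -22.667)
-b = -1*(-68/3) = 68/3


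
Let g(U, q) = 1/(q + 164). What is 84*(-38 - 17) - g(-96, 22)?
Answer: -859321/186 ≈ -4620.0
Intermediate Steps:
g(U, q) = 1/(164 + q)
84*(-38 - 17) - g(-96, 22) = 84*(-38 - 17) - 1/(164 + 22) = 84*(-55) - 1/186 = -4620 - 1*1/186 = -4620 - 1/186 = -859321/186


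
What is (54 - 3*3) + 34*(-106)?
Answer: -3559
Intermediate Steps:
(54 - 3*3) + 34*(-106) = (54 - 9) - 3604 = 45 - 3604 = -3559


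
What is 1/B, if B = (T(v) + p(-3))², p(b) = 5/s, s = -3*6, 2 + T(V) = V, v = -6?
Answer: 324/22201 ≈ 0.014594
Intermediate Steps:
T(V) = -2 + V
s = -18
p(b) = -5/18 (p(b) = 5/(-18) = 5*(-1/18) = -5/18)
B = 22201/324 (B = ((-2 - 6) - 5/18)² = (-8 - 5/18)² = (-149/18)² = 22201/324 ≈ 68.522)
1/B = 1/(22201/324) = 324/22201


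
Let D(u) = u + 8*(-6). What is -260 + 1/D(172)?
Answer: -32239/124 ≈ -259.99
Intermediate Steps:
D(u) = -48 + u (D(u) = u - 48 = -48 + u)
-260 + 1/D(172) = -260 + 1/(-48 + 172) = -260 + 1/124 = -32239/124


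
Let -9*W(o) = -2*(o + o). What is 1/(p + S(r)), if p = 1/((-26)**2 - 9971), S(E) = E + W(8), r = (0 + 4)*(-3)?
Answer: -83655/706429 ≈ -0.11842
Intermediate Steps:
r = -12 (r = 4*(-3) = -12)
W(o) = 4*o/9 (W(o) = -(-2)*(o + o)/9 = -(-2)*2*o/9 = -(-4)*o/9 = 4*o/9)
S(E) = 32/9 + E (S(E) = E + (4/9)*8 = E + 32/9 = 32/9 + E)
p = -1/9295 (p = 1/(676 - 9971) = 1/(-9295) = -1/9295 ≈ -0.00010758)
1/(p + S(r)) = 1/(-1/9295 + (32/9 - 12)) = 1/(-1/9295 - 76/9) = 1/(-706429/83655) = -83655/706429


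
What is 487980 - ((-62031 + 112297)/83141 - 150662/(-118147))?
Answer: 4793340624615016/9822859727 ≈ 4.8798e+5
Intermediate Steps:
487980 - ((-62031 + 112297)/83141 - 150662/(-118147)) = 487980 - (50266*(1/83141) - 150662*(-1/118147)) = 487980 - (50266/83141 + 150662/118147) = 487980 - 1*18464966444/9822859727 = 487980 - 18464966444/9822859727 = 4793340624615016/9822859727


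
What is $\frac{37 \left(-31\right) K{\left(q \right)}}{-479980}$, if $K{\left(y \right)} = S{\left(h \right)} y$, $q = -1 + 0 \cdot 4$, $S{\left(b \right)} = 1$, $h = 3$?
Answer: $- \frac{1147}{479980} \approx -0.0023897$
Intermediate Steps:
$q = -1$ ($q = -1 + 0 = -1$)
$K{\left(y \right)} = y$ ($K{\left(y \right)} = 1 y = y$)
$\frac{37 \left(-31\right) K{\left(q \right)}}{-479980} = \frac{37 \left(-31\right) \left(-1\right)}{-479980} = \left(-1147\right) \left(-1\right) \left(- \frac{1}{479980}\right) = 1147 \left(- \frac{1}{479980}\right) = - \frac{1147}{479980}$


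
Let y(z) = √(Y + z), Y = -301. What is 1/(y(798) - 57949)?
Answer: -57949/3358086104 - √497/3358086104 ≈ -1.7263e-5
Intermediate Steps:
y(z) = √(-301 + z)
1/(y(798) - 57949) = 1/(√(-301 + 798) - 57949) = 1/(√497 - 57949) = 1/(-57949 + √497)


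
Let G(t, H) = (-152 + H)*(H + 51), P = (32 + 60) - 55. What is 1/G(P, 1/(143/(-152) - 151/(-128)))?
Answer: -337561/2753570440 ≈ -0.00012259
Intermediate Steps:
P = 37 (P = 92 - 55 = 37)
G(t, H) = (-152 + H)*(51 + H)
1/G(P, 1/(143/(-152) - 151/(-128))) = 1/(-7752 + (1/(143/(-152) - 151/(-128)))² - 101/(143/(-152) - 151/(-128))) = 1/(-7752 + (1/(143*(-1/152) - 151*(-1/128)))² - 101/(143*(-1/152) - 151*(-1/128))) = 1/(-7752 + (1/(-143/152 + 151/128))² - 101/(-143/152 + 151/128)) = 1/(-7752 + (1/(581/2432))² - 101/581/2432) = 1/(-7752 + (2432/581)² - 101*2432/581) = 1/(-7752 + 5914624/337561 - 245632/581) = 1/(-2753570440/337561) = -337561/2753570440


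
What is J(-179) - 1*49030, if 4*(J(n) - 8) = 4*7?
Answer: -49015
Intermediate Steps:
J(n) = 15 (J(n) = 8 + (4*7)/4 = 8 + (1/4)*28 = 8 + 7 = 15)
J(-179) - 1*49030 = 15 - 1*49030 = 15 - 49030 = -49015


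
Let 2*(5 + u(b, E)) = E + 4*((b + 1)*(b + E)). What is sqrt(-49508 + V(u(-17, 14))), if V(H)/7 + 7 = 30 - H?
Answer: I*sqrt(50033) ≈ 223.68*I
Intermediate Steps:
u(b, E) = -5 + E/2 + 2*(1 + b)*(E + b) (u(b, E) = -5 + (E + 4*((b + 1)*(b + E)))/2 = -5 + (E + 4*((1 + b)*(E + b)))/2 = -5 + (E + 4*(1 + b)*(E + b))/2 = -5 + (E/2 + 2*(1 + b)*(E + b)) = -5 + E/2 + 2*(1 + b)*(E + b))
V(H) = 161 - 7*H (V(H) = -49 + 7*(30 - H) = -49 + (210 - 7*H) = 161 - 7*H)
sqrt(-49508 + V(u(-17, 14))) = sqrt(-49508 + (161 - 7*(-5 + 2*(-17) + 2*(-17)**2 + (5/2)*14 + 2*14*(-17)))) = sqrt(-49508 + (161 - 7*(-5 - 34 + 2*289 + 35 - 476))) = sqrt(-49508 + (161 - 7*(-5 - 34 + 578 + 35 - 476))) = sqrt(-49508 + (161 - 7*98)) = sqrt(-49508 + (161 - 686)) = sqrt(-49508 - 525) = sqrt(-50033) = I*sqrt(50033)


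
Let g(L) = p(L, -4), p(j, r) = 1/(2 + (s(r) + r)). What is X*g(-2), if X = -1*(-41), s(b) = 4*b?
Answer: -41/18 ≈ -2.2778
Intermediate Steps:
p(j, r) = 1/(2 + 5*r) (p(j, r) = 1/(2 + (4*r + r)) = 1/(2 + 5*r))
g(L) = -1/18 (g(L) = 1/(2 + 5*(-4)) = 1/(2 - 20) = 1/(-18) = -1/18)
X = 41
X*g(-2) = 41*(-1/18) = -41/18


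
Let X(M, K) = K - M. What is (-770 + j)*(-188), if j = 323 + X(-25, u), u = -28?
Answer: 84600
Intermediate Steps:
j = 320 (j = 323 + (-28 - 1*(-25)) = 323 + (-28 + 25) = 323 - 3 = 320)
(-770 + j)*(-188) = (-770 + 320)*(-188) = -450*(-188) = 84600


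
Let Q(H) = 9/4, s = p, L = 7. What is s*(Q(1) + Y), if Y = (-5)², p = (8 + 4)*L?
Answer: 2289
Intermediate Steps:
p = 84 (p = (8 + 4)*7 = 12*7 = 84)
s = 84
Q(H) = 9/4 (Q(H) = 9*(¼) = 9/4)
Y = 25
s*(Q(1) + Y) = 84*(9/4 + 25) = 84*(109/4) = 2289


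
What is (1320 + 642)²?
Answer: 3849444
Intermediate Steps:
(1320 + 642)² = 1962² = 3849444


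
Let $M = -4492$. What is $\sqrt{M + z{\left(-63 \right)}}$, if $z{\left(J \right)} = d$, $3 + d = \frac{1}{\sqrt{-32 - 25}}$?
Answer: $\frac{\sqrt{-14604255 - 57 i \sqrt{57}}}{57} \approx 0.0009878 - 67.045 i$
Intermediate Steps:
$d = -3 - \frac{i \sqrt{57}}{57}$ ($d = -3 + \frac{1}{\sqrt{-32 - 25}} = -3 + \frac{1}{\sqrt{-57}} = -3 + \frac{1}{i \sqrt{57}} = -3 - \frac{i \sqrt{57}}{57} \approx -3.0 - 0.13245 i$)
$z{\left(J \right)} = -3 - \frac{i \sqrt{57}}{57}$
$\sqrt{M + z{\left(-63 \right)}} = \sqrt{-4492 - \left(3 + \frac{i \sqrt{57}}{57}\right)} = \sqrt{-4495 - \frac{i \sqrt{57}}{57}}$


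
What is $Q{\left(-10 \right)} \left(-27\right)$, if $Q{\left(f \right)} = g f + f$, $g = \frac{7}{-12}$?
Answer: $\frac{225}{2} \approx 112.5$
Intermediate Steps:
$g = - \frac{7}{12}$ ($g = 7 \left(- \frac{1}{12}\right) = - \frac{7}{12} \approx -0.58333$)
$Q{\left(f \right)} = \frac{5 f}{12}$ ($Q{\left(f \right)} = - \frac{7 f}{12} + f = \frac{5 f}{12}$)
$Q{\left(-10 \right)} \left(-27\right) = \frac{5}{12} \left(-10\right) \left(-27\right) = \left(- \frac{25}{6}\right) \left(-27\right) = \frac{225}{2}$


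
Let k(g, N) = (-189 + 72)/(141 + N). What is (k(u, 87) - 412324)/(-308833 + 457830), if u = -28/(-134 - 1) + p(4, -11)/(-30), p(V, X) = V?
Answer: -31336663/11323772 ≈ -2.7673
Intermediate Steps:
u = 2/27 (u = -28/(-134 - 1) + 4/(-30) = -28/(-135) + 4*(-1/30) = -28*(-1/135) - 2/15 = 28/135 - 2/15 = 2/27 ≈ 0.074074)
k(g, N) = -117/(141 + N)
(k(u, 87) - 412324)/(-308833 + 457830) = (-117/(141 + 87) - 412324)/(-308833 + 457830) = (-117/228 - 412324)/148997 = (-117*1/228 - 412324)*(1/148997) = (-39/76 - 412324)*(1/148997) = -31336663/76*1/148997 = -31336663/11323772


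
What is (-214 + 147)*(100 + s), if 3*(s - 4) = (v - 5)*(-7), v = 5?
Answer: -6968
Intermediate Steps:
s = 4 (s = 4 + ((5 - 5)*(-7))/3 = 4 + (0*(-7))/3 = 4 + (⅓)*0 = 4 + 0 = 4)
(-214 + 147)*(100 + s) = (-214 + 147)*(100 + 4) = -67*104 = -6968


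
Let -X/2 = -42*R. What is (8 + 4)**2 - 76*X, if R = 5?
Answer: -31776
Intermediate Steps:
X = 420 (X = -(-84)*5 = -2*(-210) = 420)
(8 + 4)**2 - 76*X = (8 + 4)**2 - 76*420 = 12**2 - 31920 = 144 - 31920 = -31776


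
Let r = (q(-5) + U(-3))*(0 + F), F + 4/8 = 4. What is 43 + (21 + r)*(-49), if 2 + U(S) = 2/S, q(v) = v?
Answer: 1973/6 ≈ 328.83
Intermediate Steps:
F = 7/2 (F = -1/2 + 4 = 7/2 ≈ 3.5000)
U(S) = -2 + 2/S
r = -161/6 (r = (-5 + (-2 + 2/(-3)))*(0 + 7/2) = (-5 + (-2 + 2*(-1/3)))*(7/2) = (-5 + (-2 - 2/3))*(7/2) = (-5 - 8/3)*(7/2) = -23/3*7/2 = -161/6 ≈ -26.833)
43 + (21 + r)*(-49) = 43 + (21 - 161/6)*(-49) = 43 - 35/6*(-49) = 43 + 1715/6 = 1973/6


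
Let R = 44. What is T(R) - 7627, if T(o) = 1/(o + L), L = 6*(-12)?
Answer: -213557/28 ≈ -7627.0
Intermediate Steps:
L = -72
T(o) = 1/(-72 + o) (T(o) = 1/(o - 72) = 1/(-72 + o))
T(R) - 7627 = 1/(-72 + 44) - 7627 = 1/(-28) - 7627 = -1/28 - 7627 = -213557/28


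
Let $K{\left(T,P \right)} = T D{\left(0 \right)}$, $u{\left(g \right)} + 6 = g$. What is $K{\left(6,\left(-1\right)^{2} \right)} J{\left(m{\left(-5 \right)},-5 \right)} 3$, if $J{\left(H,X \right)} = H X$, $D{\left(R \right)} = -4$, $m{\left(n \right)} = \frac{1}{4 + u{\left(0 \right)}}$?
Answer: $-180$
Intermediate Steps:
$u{\left(g \right)} = -6 + g$
$m{\left(n \right)} = - \frac{1}{2}$ ($m{\left(n \right)} = \frac{1}{4 + \left(-6 + 0\right)} = \frac{1}{4 - 6} = \frac{1}{-2} = - \frac{1}{2}$)
$K{\left(T,P \right)} = - 4 T$ ($K{\left(T,P \right)} = T \left(-4\right) = - 4 T$)
$K{\left(6,\left(-1\right)^{2} \right)} J{\left(m{\left(-5 \right)},-5 \right)} 3 = \left(-4\right) 6 \left(\left(- \frac{1}{2}\right) \left(-5\right)\right) 3 = \left(-24\right) \frac{5}{2} \cdot 3 = \left(-60\right) 3 = -180$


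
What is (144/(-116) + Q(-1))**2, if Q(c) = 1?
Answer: 49/841 ≈ 0.058264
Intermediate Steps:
(144/(-116) + Q(-1))**2 = (144/(-116) + 1)**2 = (144*(-1/116) + 1)**2 = (-36/29 + 1)**2 = (-7/29)**2 = 49/841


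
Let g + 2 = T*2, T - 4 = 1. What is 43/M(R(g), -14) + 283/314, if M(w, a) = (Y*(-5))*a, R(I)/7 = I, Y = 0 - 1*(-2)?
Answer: 26561/21980 ≈ 1.2084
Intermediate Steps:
T = 5 (T = 4 + 1 = 5)
Y = 2 (Y = 0 + 2 = 2)
g = 8 (g = -2 + 5*2 = -2 + 10 = 8)
R(I) = 7*I
M(w, a) = -10*a (M(w, a) = (2*(-5))*a = -10*a)
43/M(R(g), -14) + 283/314 = 43/((-10*(-14))) + 283/314 = 43/140 + 283*(1/314) = 43*(1/140) + 283/314 = 43/140 + 283/314 = 26561/21980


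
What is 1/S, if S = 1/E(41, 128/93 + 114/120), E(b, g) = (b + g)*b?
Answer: 3304067/1860 ≈ 1776.4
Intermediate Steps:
E(b, g) = b*(b + g)
S = 1860/3304067 (S = 1/(41*(41 + (128/93 + 114/120))) = 1/(41*(41 + (128*(1/93) + 114*(1/120)))) = 1/(41*(41 + (128/93 + 19/20))) = 1/(41*(41 + 4327/1860)) = 1/(41*(80587/1860)) = 1/(3304067/1860) = 1860/3304067 ≈ 0.00056294)
1/S = 1/(1860/3304067) = 3304067/1860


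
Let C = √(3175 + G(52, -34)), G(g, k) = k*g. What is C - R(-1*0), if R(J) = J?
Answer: √1407 ≈ 37.510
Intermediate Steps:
G(g, k) = g*k
C = √1407 (C = √(3175 + 52*(-34)) = √(3175 - 1768) = √1407 ≈ 37.510)
C - R(-1*0) = √1407 - (-1)*0 = √1407 - 1*0 = √1407 + 0 = √1407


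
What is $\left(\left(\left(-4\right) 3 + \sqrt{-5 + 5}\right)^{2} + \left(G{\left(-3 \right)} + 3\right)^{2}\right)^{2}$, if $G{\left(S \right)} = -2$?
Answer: $21025$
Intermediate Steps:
$\left(\left(\left(-4\right) 3 + \sqrt{-5 + 5}\right)^{2} + \left(G{\left(-3 \right)} + 3\right)^{2}\right)^{2} = \left(\left(\left(-4\right) 3 + \sqrt{-5 + 5}\right)^{2} + \left(-2 + 3\right)^{2}\right)^{2} = \left(\left(-12 + \sqrt{0}\right)^{2} + 1^{2}\right)^{2} = \left(\left(-12 + 0\right)^{2} + 1\right)^{2} = \left(\left(-12\right)^{2} + 1\right)^{2} = \left(144 + 1\right)^{2} = 145^{2} = 21025$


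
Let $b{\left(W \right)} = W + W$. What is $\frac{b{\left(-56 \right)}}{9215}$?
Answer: $- \frac{112}{9215} \approx -0.012154$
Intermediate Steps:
$b{\left(W \right)} = 2 W$
$\frac{b{\left(-56 \right)}}{9215} = \frac{2 \left(-56\right)}{9215} = \left(-112\right) \frac{1}{9215} = - \frac{112}{9215}$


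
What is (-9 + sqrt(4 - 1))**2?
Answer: (9 - sqrt(3))**2 ≈ 52.823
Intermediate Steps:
(-9 + sqrt(4 - 1))**2 = (-9 + sqrt(3))**2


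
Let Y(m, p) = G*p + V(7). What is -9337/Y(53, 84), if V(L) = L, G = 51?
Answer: -9337/4291 ≈ -2.1759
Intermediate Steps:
Y(m, p) = 7 + 51*p (Y(m, p) = 51*p + 7 = 7 + 51*p)
-9337/Y(53, 84) = -9337/(7 + 51*84) = -9337/(7 + 4284) = -9337/4291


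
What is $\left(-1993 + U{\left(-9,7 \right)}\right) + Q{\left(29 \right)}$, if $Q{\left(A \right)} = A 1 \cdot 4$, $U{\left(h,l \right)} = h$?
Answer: $-1886$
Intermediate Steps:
$Q{\left(A \right)} = 4 A$ ($Q{\left(A \right)} = A 4 = 4 A$)
$\left(-1993 + U{\left(-9,7 \right)}\right) + Q{\left(29 \right)} = \left(-1993 - 9\right) + 4 \cdot 29 = -2002 + 116 = -1886$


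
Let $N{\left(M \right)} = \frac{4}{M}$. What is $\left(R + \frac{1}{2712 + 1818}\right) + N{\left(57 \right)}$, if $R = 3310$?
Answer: $\frac{284897759}{86070} \approx 3310.1$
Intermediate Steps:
$\left(R + \frac{1}{2712 + 1818}\right) + N{\left(57 \right)} = \left(3310 + \frac{1}{2712 + 1818}\right) + \frac{4}{57} = \left(3310 + \frac{1}{4530}\right) + 4 \cdot \frac{1}{57} = \left(3310 + \frac{1}{4530}\right) + \frac{4}{57} = \frac{14994301}{4530} + \frac{4}{57} = \frac{284897759}{86070}$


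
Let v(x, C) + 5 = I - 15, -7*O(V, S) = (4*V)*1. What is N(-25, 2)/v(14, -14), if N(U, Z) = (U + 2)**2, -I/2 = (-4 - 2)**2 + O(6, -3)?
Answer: -3703/596 ≈ -6.2131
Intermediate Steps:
O(V, S) = -4*V/7
I = -456/7 (I = -2*((-4 - 2)**2 - 4/7*6) = -2*((-6)**2 - 24/7) = -2*(36 - 24/7) = -2*228/7 = -456/7 ≈ -65.143)
N(U, Z) = (2 + U)**2
v(x, C) = -596/7 (v(x, C) = -5 + (-456/7 - 15) = -5 - 561/7 = -596/7)
N(-25, 2)/v(14, -14) = (2 - 25)**2/(-596/7) = (-23)**2*(-7/596) = 529*(-7/596) = -3703/596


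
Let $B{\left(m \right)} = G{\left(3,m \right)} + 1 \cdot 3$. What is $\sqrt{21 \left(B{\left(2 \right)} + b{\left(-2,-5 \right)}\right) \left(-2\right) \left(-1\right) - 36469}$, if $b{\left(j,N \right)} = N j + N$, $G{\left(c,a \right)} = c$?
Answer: $i \sqrt{36007} \approx 189.76 i$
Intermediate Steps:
$b{\left(j,N \right)} = N + N j$
$B{\left(m \right)} = 6$ ($B{\left(m \right)} = 3 + 1 \cdot 3 = 3 + 3 = 6$)
$\sqrt{21 \left(B{\left(2 \right)} + b{\left(-2,-5 \right)}\right) \left(-2\right) \left(-1\right) - 36469} = \sqrt{21 \left(6 - 5 \left(1 - 2\right)\right) \left(-2\right) \left(-1\right) - 36469} = \sqrt{21 \left(6 - -5\right) \left(-2\right) \left(-1\right) - 36469} = \sqrt{21 \left(6 + 5\right) \left(-2\right) \left(-1\right) - 36469} = \sqrt{21 \cdot 11 \left(-2\right) \left(-1\right) - 36469} = \sqrt{21 \left(-22\right) \left(-1\right) - 36469} = \sqrt{\left(-462\right) \left(-1\right) - 36469} = \sqrt{462 - 36469} = \sqrt{-36007} = i \sqrt{36007}$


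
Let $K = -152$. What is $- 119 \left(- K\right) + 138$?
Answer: $-17950$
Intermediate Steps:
$- 119 \left(- K\right) + 138 = - 119 \left(\left(-1\right) \left(-152\right)\right) + 138 = \left(-119\right) 152 + 138 = -18088 + 138 = -17950$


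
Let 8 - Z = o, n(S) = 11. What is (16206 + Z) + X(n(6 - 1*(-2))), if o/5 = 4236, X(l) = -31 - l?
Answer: -5008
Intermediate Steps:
o = 21180 (o = 5*4236 = 21180)
Z = -21172 (Z = 8 - 1*21180 = 8 - 21180 = -21172)
(16206 + Z) + X(n(6 - 1*(-2))) = (16206 - 21172) + (-31 - 1*11) = -4966 + (-31 - 11) = -4966 - 42 = -5008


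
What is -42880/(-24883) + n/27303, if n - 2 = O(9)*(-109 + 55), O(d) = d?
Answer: 1158709268/679380549 ≈ 1.7055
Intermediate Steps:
n = -484 (n = 2 + 9*(-109 + 55) = 2 + 9*(-54) = 2 - 486 = -484)
-42880/(-24883) + n/27303 = -42880/(-24883) - 484/27303 = -42880*(-1/24883) - 484*1/27303 = 42880/24883 - 484/27303 = 1158709268/679380549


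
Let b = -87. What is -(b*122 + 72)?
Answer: 10542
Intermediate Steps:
-(b*122 + 72) = -(-87*122 + 72) = -(-10614 + 72) = -1*(-10542) = 10542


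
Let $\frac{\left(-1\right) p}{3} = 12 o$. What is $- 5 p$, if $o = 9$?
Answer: $1620$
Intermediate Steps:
$p = -324$ ($p = - 3 \cdot 12 \cdot 9 = \left(-3\right) 108 = -324$)
$- 5 p = \left(-5\right) \left(-324\right) = 1620$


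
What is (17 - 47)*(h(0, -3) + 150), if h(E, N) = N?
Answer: -4410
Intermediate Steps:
(17 - 47)*(h(0, -3) + 150) = (17 - 47)*(-3 + 150) = -30*147 = -4410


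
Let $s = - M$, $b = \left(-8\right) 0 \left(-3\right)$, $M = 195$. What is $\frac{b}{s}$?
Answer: $0$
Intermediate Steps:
$b = 0$ ($b = 0 \left(-3\right) = 0$)
$s = -195$ ($s = \left(-1\right) 195 = -195$)
$\frac{b}{s} = \frac{0}{-195} = 0 \left(- \frac{1}{195}\right) = 0$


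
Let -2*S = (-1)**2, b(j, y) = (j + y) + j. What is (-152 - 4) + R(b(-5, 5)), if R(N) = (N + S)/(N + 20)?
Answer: -4691/30 ≈ -156.37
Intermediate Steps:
b(j, y) = y + 2*j
S = -1/2 (S = -1/2*(-1)**2 = -1/2*1 = -1/2 ≈ -0.50000)
R(N) = (-1/2 + N)/(20 + N) (R(N) = (N - 1/2)/(N + 20) = (-1/2 + N)/(20 + N))
(-152 - 4) + R(b(-5, 5)) = (-152 - 4) + (-1/2 + (5 + 2*(-5)))/(20 + (5 + 2*(-5))) = -156 + (-1/2 + (5 - 10))/(20 + (5 - 10)) = -156 + (-1/2 - 5)/(20 - 5) = -156 - 11/2/15 = -156 + (1/15)*(-11/2) = -156 - 11/30 = -4691/30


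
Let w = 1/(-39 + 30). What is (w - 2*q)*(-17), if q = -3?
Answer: -901/9 ≈ -100.11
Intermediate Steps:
w = -1/9 (w = 1/(-9) = -1/9 ≈ -0.11111)
(w - 2*q)*(-17) = (-1/9 - 2*(-3))*(-17) = (-1/9 + 6)*(-17) = (53/9)*(-17) = -901/9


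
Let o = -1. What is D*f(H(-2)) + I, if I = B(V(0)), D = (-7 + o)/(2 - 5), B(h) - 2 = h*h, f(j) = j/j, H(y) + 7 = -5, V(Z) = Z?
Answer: 14/3 ≈ 4.6667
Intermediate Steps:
H(y) = -12 (H(y) = -7 - 5 = -12)
f(j) = 1
B(h) = 2 + h² (B(h) = 2 + h*h = 2 + h²)
D = 8/3 (D = (-7 - 1)/(2 - 5) = -8/(-3) = -8*(-⅓) = 8/3 ≈ 2.6667)
I = 2 (I = 2 + 0² = 2 + 0 = 2)
D*f(H(-2)) + I = (8/3)*1 + 2 = 8/3 + 2 = 14/3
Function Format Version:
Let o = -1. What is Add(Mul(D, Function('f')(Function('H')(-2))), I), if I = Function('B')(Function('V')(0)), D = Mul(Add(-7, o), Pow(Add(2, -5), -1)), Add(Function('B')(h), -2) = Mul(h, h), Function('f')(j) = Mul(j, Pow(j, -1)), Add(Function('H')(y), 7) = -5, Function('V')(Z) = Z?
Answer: Rational(14, 3) ≈ 4.6667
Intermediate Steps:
Function('H')(y) = -12 (Function('H')(y) = Add(-7, -5) = -12)
Function('f')(j) = 1
Function('B')(h) = Add(2, Pow(h, 2)) (Function('B')(h) = Add(2, Mul(h, h)) = Add(2, Pow(h, 2)))
D = Rational(8, 3) (D = Mul(Add(-7, -1), Pow(Add(2, -5), -1)) = Mul(-8, Pow(-3, -1)) = Mul(-8, Rational(-1, 3)) = Rational(8, 3) ≈ 2.6667)
I = 2 (I = Add(2, Pow(0, 2)) = Add(2, 0) = 2)
Add(Mul(D, Function('f')(Function('H')(-2))), I) = Add(Mul(Rational(8, 3), 1), 2) = Add(Rational(8, 3), 2) = Rational(14, 3)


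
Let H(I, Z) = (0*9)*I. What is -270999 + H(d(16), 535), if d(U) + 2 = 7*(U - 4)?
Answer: -270999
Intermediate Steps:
d(U) = -30 + 7*U (d(U) = -2 + 7*(U - 4) = -2 + 7*(-4 + U) = -2 + (-28 + 7*U) = -30 + 7*U)
H(I, Z) = 0 (H(I, Z) = 0*I = 0)
-270999 + H(d(16), 535) = -270999 + 0 = -270999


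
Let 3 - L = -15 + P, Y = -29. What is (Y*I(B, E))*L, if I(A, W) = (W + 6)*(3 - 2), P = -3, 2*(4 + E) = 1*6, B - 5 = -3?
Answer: -3045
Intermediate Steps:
B = 2 (B = 5 - 3 = 2)
E = -1 (E = -4 + (1*6)/2 = -4 + (½)*6 = -4 + 3 = -1)
I(A, W) = 6 + W (I(A, W) = (6 + W)*1 = 6 + W)
L = 21 (L = 3 - (-15 - 3) = 3 - 1*(-18) = 3 + 18 = 21)
(Y*I(B, E))*L = -29*(6 - 1)*21 = -29*5*21 = -145*21 = -3045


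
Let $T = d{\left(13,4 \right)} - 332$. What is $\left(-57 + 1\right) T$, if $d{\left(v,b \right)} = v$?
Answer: $17864$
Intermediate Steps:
$T = -319$ ($T = 13 - 332 = -319$)
$\left(-57 + 1\right) T = \left(-57 + 1\right) \left(-319\right) = \left(-56\right) \left(-319\right) = 17864$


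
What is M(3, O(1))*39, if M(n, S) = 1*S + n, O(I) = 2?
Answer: 195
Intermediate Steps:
M(n, S) = S + n
M(3, O(1))*39 = (2 + 3)*39 = 5*39 = 195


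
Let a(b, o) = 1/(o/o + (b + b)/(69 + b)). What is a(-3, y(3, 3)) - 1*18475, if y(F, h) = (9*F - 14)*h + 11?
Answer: -184739/10 ≈ -18474.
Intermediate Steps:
y(F, h) = 11 + h*(-14 + 9*F) (y(F, h) = (-14 + 9*F)*h + 11 = h*(-14 + 9*F) + 11 = 11 + h*(-14 + 9*F))
a(b, o) = 1/(1 + 2*b/(69 + b)) (a(b, o) = 1/(1 + (2*b)/(69 + b)) = 1/(1 + 2*b/(69 + b)))
a(-3, y(3, 3)) - 1*18475 = (69 - 3)/(3*(23 - 3)) - 1*18475 = (⅓)*66/20 - 18475 = (⅓)*(1/20)*66 - 18475 = 11/10 - 18475 = -184739/10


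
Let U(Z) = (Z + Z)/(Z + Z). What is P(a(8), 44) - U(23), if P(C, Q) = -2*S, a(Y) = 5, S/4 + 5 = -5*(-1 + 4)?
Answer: 159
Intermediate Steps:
U(Z) = 1 (U(Z) = (2*Z)/((2*Z)) = (2*Z)*(1/(2*Z)) = 1)
S = -80 (S = -20 + 4*(-5*(-1 + 4)) = -20 + 4*(-5*3) = -20 + 4*(-15) = -20 - 60 = -80)
P(C, Q) = 160 (P(C, Q) = -2*(-80) = 160)
P(a(8), 44) - U(23) = 160 - 1*1 = 160 - 1 = 159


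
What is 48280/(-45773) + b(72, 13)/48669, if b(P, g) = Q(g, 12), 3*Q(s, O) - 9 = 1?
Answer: -7048760230/6683178411 ≈ -1.0547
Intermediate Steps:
Q(s, O) = 10/3 (Q(s, O) = 3 + (1/3)*1 = 3 + 1/3 = 10/3)
b(P, g) = 10/3
48280/(-45773) + b(72, 13)/48669 = 48280/(-45773) + (10/3)/48669 = 48280*(-1/45773) + (10/3)*(1/48669) = -48280/45773 + 10/146007 = -7048760230/6683178411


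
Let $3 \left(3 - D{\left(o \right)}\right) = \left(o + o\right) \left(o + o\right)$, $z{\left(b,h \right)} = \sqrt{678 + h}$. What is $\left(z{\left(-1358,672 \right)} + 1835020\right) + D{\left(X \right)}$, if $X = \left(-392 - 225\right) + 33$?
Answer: $\frac{4140845}{3} + 15 \sqrt{6} \approx 1.3803 \cdot 10^{6}$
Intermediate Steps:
$X = -584$ ($X = -617 + 33 = -584$)
$D{\left(o \right)} = 3 - \frac{4 o^{2}}{3}$ ($D{\left(o \right)} = 3 - \frac{\left(o + o\right) \left(o + o\right)}{3} = 3 - \frac{2 o 2 o}{3} = 3 - \frac{4 o^{2}}{3}$)
$\left(z{\left(-1358,672 \right)} + 1835020\right) + D{\left(X \right)} = \left(\sqrt{678 + 672} + 1835020\right) + \left(3 - \frac{4 \left(-584\right)^{2}}{3}\right) = \left(\sqrt{1350} + 1835020\right) + \left(3 - \frac{1364224}{3}\right) = \left(15 \sqrt{6} + 1835020\right) + \left(3 - \frac{1364224}{3}\right) = \left(1835020 + 15 \sqrt{6}\right) - \frac{1364215}{3} = \frac{4140845}{3} + 15 \sqrt{6}$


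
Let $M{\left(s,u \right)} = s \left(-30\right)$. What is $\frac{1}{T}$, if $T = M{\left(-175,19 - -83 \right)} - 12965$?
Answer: $- \frac{1}{7715} \approx -0.00012962$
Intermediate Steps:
$M{\left(s,u \right)} = - 30 s$
$T = -7715$ ($T = \left(-30\right) \left(-175\right) - 12965 = 5250 - 12965 = -7715$)
$\frac{1}{T} = \frac{1}{-7715} = - \frac{1}{7715}$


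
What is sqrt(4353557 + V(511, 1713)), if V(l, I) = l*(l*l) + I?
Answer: 69*sqrt(28941) ≈ 11738.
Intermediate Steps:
V(l, I) = I + l**3 (V(l, I) = l*l**2 + I = l**3 + I = I + l**3)
sqrt(4353557 + V(511, 1713)) = sqrt(4353557 + (1713 + 511**3)) = sqrt(4353557 + (1713 + 133432831)) = sqrt(4353557 + 133434544) = sqrt(137788101) = 69*sqrt(28941)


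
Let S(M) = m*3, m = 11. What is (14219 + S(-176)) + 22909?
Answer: 37161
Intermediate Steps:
S(M) = 33 (S(M) = 11*3 = 33)
(14219 + S(-176)) + 22909 = (14219 + 33) + 22909 = 14252 + 22909 = 37161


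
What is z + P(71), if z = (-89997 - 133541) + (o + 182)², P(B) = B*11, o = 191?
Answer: -83628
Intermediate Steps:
P(B) = 11*B
z = -84409 (z = (-89997 - 133541) + (191 + 182)² = -223538 + 373² = -223538 + 139129 = -84409)
z + P(71) = -84409 + 11*71 = -84409 + 781 = -83628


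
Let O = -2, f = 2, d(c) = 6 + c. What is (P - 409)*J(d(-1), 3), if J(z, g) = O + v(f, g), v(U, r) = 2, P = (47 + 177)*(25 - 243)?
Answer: 0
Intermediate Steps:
P = -48832 (P = 224*(-218) = -48832)
J(z, g) = 0 (J(z, g) = -2 + 2 = 0)
(P - 409)*J(d(-1), 3) = (-48832 - 409)*0 = -49241*0 = 0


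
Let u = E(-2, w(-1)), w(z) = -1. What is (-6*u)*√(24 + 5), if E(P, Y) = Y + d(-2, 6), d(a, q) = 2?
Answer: -6*√29 ≈ -32.311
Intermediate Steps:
E(P, Y) = 2 + Y (E(P, Y) = Y + 2 = 2 + Y)
u = 1 (u = 2 - 1 = 1)
(-6*u)*√(24 + 5) = (-6*1)*√(24 + 5) = -6*√29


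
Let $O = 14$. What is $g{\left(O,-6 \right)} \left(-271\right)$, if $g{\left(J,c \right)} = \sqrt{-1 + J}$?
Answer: $- 271 \sqrt{13} \approx -977.1$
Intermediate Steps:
$g{\left(O,-6 \right)} \left(-271\right) = \sqrt{-1 + 14} \left(-271\right) = \sqrt{13} \left(-271\right) = - 271 \sqrt{13}$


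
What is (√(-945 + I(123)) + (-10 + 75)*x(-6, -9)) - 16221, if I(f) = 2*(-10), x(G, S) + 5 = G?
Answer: -16936 + I*√965 ≈ -16936.0 + 31.064*I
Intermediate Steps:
x(G, S) = -5 + G
I(f) = -20
(√(-945 + I(123)) + (-10 + 75)*x(-6, -9)) - 16221 = (√(-945 - 20) + (-10 + 75)*(-5 - 6)) - 16221 = (√(-965) + 65*(-11)) - 16221 = (I*√965 - 715) - 16221 = (-715 + I*√965) - 16221 = -16936 + I*√965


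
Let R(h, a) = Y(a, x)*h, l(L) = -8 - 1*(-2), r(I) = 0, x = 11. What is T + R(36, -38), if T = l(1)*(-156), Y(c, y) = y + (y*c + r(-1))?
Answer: -13716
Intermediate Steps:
l(L) = -6 (l(L) = -8 + 2 = -6)
Y(c, y) = y + c*y (Y(c, y) = y + (y*c + 0) = y + (c*y + 0) = y + c*y)
T = 936 (T = -6*(-156) = 936)
R(h, a) = h*(11 + 11*a) (R(h, a) = (11*(1 + a))*h = (11 + 11*a)*h = h*(11 + 11*a))
T + R(36, -38) = 936 + 11*36*(1 - 38) = 936 + 11*36*(-37) = 936 - 14652 = -13716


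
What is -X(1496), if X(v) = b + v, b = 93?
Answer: -1589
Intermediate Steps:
X(v) = 93 + v
-X(1496) = -(93 + 1496) = -1*1589 = -1589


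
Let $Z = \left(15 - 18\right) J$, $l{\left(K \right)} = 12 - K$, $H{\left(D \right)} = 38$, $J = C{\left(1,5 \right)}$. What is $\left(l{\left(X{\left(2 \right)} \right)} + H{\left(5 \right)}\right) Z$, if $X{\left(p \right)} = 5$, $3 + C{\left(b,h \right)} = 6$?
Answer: $-405$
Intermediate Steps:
$C{\left(b,h \right)} = 3$ ($C{\left(b,h \right)} = -3 + 6 = 3$)
$J = 3$
$Z = -9$ ($Z = \left(15 - 18\right) 3 = \left(-3\right) 3 = -9$)
$\left(l{\left(X{\left(2 \right)} \right)} + H{\left(5 \right)}\right) Z = \left(\left(12 - 5\right) + 38\right) \left(-9\right) = \left(7 + 38\right) \left(-9\right) = 45 \left(-9\right) = -405$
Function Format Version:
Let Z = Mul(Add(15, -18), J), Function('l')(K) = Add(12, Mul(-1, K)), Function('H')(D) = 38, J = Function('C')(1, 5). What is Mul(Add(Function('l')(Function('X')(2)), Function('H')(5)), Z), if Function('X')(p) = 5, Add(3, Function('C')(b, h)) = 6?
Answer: -405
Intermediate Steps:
Function('C')(b, h) = 3 (Function('C')(b, h) = Add(-3, 6) = 3)
J = 3
Z = -9 (Z = Mul(Add(15, -18), 3) = Mul(-3, 3) = -9)
Mul(Add(Function('l')(Function('X')(2)), Function('H')(5)), Z) = Mul(Add(Add(12, Mul(-1, 5)), 38), -9) = Mul(Add(Add(12, -5), 38), -9) = Mul(Add(7, 38), -9) = Mul(45, -9) = -405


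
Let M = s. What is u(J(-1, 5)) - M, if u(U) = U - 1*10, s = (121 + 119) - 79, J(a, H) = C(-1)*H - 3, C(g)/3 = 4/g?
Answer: -234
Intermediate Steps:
C(g) = 12/g (C(g) = 3*(4/g) = 12/g)
J(a, H) = -3 - 12*H (J(a, H) = (12/(-1))*H - 3 = (12*(-1))*H - 3 = -12*H - 3 = -3 - 12*H)
s = 161 (s = 240 - 79 = 161)
M = 161
u(U) = -10 + U (u(U) = U - 10 = -10 + U)
u(J(-1, 5)) - M = (-10 + (-3 - 12*5)) - 1*161 = (-10 + (-3 - 60)) - 161 = (-10 - 63) - 161 = -73 - 161 = -234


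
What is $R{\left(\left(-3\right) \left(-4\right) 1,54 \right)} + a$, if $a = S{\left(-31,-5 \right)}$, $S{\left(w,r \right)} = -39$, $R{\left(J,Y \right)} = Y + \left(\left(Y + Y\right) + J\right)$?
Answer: $135$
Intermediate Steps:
$R{\left(J,Y \right)} = J + 3 Y$ ($R{\left(J,Y \right)} = Y + \left(2 Y + J\right) = Y + \left(J + 2 Y\right) = J + 3 Y$)
$a = -39$
$R{\left(\left(-3\right) \left(-4\right) 1,54 \right)} + a = \left(\left(-3\right) \left(-4\right) 1 + 3 \cdot 54\right) - 39 = \left(12 \cdot 1 + 162\right) - 39 = \left(12 + 162\right) - 39 = 174 - 39 = 135$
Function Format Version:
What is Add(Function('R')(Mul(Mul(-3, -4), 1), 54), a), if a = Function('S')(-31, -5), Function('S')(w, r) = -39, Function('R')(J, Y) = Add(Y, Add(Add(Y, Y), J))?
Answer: 135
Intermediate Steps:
Function('R')(J, Y) = Add(J, Mul(3, Y)) (Function('R')(J, Y) = Add(Y, Add(Mul(2, Y), J)) = Add(Y, Add(J, Mul(2, Y))) = Add(J, Mul(3, Y)))
a = -39
Add(Function('R')(Mul(Mul(-3, -4), 1), 54), a) = Add(Add(Mul(Mul(-3, -4), 1), Mul(3, 54)), -39) = Add(Add(Mul(12, 1), 162), -39) = Add(Add(12, 162), -39) = Add(174, -39) = 135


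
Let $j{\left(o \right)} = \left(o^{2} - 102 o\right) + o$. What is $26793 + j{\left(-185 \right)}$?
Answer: $79703$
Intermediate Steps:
$j{\left(o \right)} = o^{2} - 101 o$
$26793 + j{\left(-185 \right)} = 26793 - 185 \left(-101 - 185\right) = 26793 - -52910 = 26793 + 52910 = 79703$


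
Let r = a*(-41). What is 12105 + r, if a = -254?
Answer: 22519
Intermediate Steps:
r = 10414 (r = -254*(-41) = 10414)
12105 + r = 12105 + 10414 = 22519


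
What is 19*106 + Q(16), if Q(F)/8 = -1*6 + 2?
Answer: 1982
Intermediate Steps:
Q(F) = -32 (Q(F) = 8*(-1*6 + 2) = 8*(-6 + 2) = 8*(-4) = -32)
19*106 + Q(16) = 19*106 - 32 = 2014 - 32 = 1982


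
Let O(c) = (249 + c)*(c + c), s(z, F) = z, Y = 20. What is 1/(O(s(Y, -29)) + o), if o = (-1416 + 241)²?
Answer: 1/1391385 ≈ 7.1871e-7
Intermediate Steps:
O(c) = 2*c*(249 + c) (O(c) = (249 + c)*(2*c) = 2*c*(249 + c))
o = 1380625 (o = (-1175)² = 1380625)
1/(O(s(Y, -29)) + o) = 1/(2*20*(249 + 20) + 1380625) = 1/(2*20*269 + 1380625) = 1/(10760 + 1380625) = 1/1391385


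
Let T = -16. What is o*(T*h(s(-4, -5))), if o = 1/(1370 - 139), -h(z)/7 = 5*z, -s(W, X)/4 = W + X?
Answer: 20160/1231 ≈ 16.377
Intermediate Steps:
s(W, X) = -4*W - 4*X (s(W, X) = -4*(W + X) = -4*W - 4*X)
h(z) = -35*z
o = 1/1231 ≈ 0.00081235
o*(T*h(s(-4, -5))) = (-(-560)*(-4*(-4) - 4*(-5)))/1231 = (-(-560)*(16 + 20))/1231 = (-(-560)*36)/1231 = (-16*(-1260))/1231 = (1/1231)*20160 = 20160/1231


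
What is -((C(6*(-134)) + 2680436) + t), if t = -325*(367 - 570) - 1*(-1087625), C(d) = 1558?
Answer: -3835594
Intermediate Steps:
t = 1153600 (t = -325*(-203) + 1087625 = 65975 + 1087625 = 1153600)
-((C(6*(-134)) + 2680436) + t) = -((1558 + 2680436) + 1153600) = -(2681994 + 1153600) = -1*3835594 = -3835594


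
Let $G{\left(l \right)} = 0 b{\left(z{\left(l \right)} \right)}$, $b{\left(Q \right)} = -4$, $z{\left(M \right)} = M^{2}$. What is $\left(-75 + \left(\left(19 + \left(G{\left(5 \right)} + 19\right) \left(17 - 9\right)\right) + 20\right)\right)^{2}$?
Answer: $13456$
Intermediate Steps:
$G{\left(l \right)} = 0$ ($G{\left(l \right)} = 0 \left(-4\right) = 0$)
$\left(-75 + \left(\left(19 + \left(G{\left(5 \right)} + 19\right) \left(17 - 9\right)\right) + 20\right)\right)^{2} = \left(-75 + \left(\left(19 + \left(0 + 19\right) \left(17 - 9\right)\right) + 20\right)\right)^{2} = \left(-75 + \left(\left(19 + 19 \cdot 8\right) + 20\right)\right)^{2} = \left(-75 + \left(\left(19 + 152\right) + 20\right)\right)^{2} = \left(-75 + \left(171 + 20\right)\right)^{2} = \left(-75 + 191\right)^{2} = 116^{2} = 13456$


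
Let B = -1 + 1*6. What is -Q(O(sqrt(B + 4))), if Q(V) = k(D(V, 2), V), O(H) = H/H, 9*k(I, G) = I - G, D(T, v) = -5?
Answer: 2/3 ≈ 0.66667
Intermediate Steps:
k(I, G) = -G/9 + I/9 (k(I, G) = (I - G)/9 = -G/9 + I/9)
B = 5 (B = -1 + 6 = 5)
O(H) = 1
Q(V) = -5/9 - V/9 (Q(V) = -V/9 + (1/9)*(-5) = -V/9 - 5/9 = -5/9 - V/9)
-Q(O(sqrt(B + 4))) = -(-5/9 - 1/9*1) = -(-5/9 - 1/9) = -1*(-2/3) = 2/3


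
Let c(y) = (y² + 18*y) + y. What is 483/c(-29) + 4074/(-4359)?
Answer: 307979/421370 ≈ 0.73090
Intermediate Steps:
c(y) = y² + 19*y
483/c(-29) + 4074/(-4359) = 483/((-29*(19 - 29))) + 4074/(-4359) = 483/((-29*(-10))) + 4074*(-1/4359) = 483/290 - 1358/1453 = 307979/421370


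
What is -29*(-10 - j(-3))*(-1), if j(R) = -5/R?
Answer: -1015/3 ≈ -338.33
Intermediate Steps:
-29*(-10 - j(-3))*(-1) = -29*(-10 - (-5)/(-3))*(-1) = -29*(-10 - (-5)*(-1)/3)*(-1) = -29*(-10 - 1*5/3)*(-1) = -29*(-10 - 5/3)*(-1) = -29*(-35/3)*(-1) = (1015/3)*(-1) = -1015/3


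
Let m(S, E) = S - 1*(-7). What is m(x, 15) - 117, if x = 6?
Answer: -104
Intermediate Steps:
m(S, E) = 7 + S (m(S, E) = S + 7 = 7 + S)
m(x, 15) - 117 = (7 + 6) - 117 = 13 - 117 = -104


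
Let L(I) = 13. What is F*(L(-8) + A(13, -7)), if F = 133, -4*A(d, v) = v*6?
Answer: 6251/2 ≈ 3125.5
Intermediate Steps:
A(d, v) = -3*v/2 (A(d, v) = -v*6/4 = -3*v/2)
F*(L(-8) + A(13, -7)) = 133*(13 - 3/2*(-7)) = 133*(13 + 21/2) = 133*(47/2) = 6251/2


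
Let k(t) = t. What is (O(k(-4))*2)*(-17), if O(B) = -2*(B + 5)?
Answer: 68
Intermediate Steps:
O(B) = -10 - 2*B (O(B) = -2*(5 + B) = -10 - 2*B)
(O(k(-4))*2)*(-17) = ((-10 - 2*(-4))*2)*(-17) = ((-10 + 8)*2)*(-17) = -2*2*(-17) = -4*(-17) = 68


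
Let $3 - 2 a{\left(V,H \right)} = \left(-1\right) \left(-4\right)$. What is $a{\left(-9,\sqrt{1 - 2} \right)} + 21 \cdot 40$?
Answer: $\frac{1679}{2} \approx 839.5$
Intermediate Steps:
$a{\left(V,H \right)} = - \frac{1}{2}$ ($a{\left(V,H \right)} = \frac{3}{2} - \frac{\left(-1\right) \left(-4\right)}{2} = \frac{3}{2} - 2 = - \frac{1}{2}$)
$a{\left(-9,\sqrt{1 - 2} \right)} + 21 \cdot 40 = - \frac{1}{2} + 21 \cdot 40 = - \frac{1}{2} + 840 = \frac{1679}{2}$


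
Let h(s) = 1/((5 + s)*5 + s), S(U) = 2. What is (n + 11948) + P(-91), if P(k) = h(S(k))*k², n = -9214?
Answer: 109439/37 ≈ 2957.8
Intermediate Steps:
h(s) = 1/(25 + 6*s) (h(s) = 1/((25 + 5*s) + s) = 1/(25 + 6*s))
P(k) = k²/37 (P(k) = k²/(25 + 6*2) = k²/(25 + 12) = k²/37)
(n + 11948) + P(-91) = (-9214 + 11948) + (1/37)*(-91)² = 2734 + (1/37)*8281 = 2734 + 8281/37 = 109439/37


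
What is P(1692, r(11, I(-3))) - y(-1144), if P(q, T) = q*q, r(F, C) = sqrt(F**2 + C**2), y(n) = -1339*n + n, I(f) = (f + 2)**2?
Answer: 1332192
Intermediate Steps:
I(f) = (2 + f)**2
y(n) = -1338*n
r(F, C) = sqrt(C**2 + F**2)
P(q, T) = q**2
P(1692, r(11, I(-3))) - y(-1144) = 1692**2 - (-1338)*(-1144) = 2862864 - 1*1530672 = 2862864 - 1530672 = 1332192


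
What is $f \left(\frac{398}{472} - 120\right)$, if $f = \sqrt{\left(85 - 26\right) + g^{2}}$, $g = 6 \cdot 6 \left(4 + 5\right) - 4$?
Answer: $- \frac{196847 \sqrt{2091}}{236} \approx -38141.0$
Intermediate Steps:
$g = 320$ ($g = 6 \cdot 6 \cdot 9 - 4 = 6 \cdot 54 - 4 = 324 - 4 = 320$)
$f = 7 \sqrt{2091}$ ($f = \sqrt{\left(85 - 26\right) + 320^{2}} = \sqrt{\left(85 - 26\right) + 102400} = \sqrt{59 + 102400} = \sqrt{102459} = 7 \sqrt{2091} \approx 320.09$)
$f \left(\frac{398}{472} - 120\right) = 7 \sqrt{2091} \left(\frac{398}{472} - 120\right) = 7 \sqrt{2091} \left(398 \cdot \frac{1}{472} - 120\right) = 7 \sqrt{2091} \left(\frac{199}{236} - 120\right) = 7 \sqrt{2091} \left(- \frac{28121}{236}\right) = - \frac{196847 \sqrt{2091}}{236}$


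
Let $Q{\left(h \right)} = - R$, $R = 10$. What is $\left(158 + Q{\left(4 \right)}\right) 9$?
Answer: $1332$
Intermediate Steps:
$Q{\left(h \right)} = -10$ ($Q{\left(h \right)} = \left(-1\right) 10 = -10$)
$\left(158 + Q{\left(4 \right)}\right) 9 = \left(158 - 10\right) 9 = 148 \cdot 9 = 1332$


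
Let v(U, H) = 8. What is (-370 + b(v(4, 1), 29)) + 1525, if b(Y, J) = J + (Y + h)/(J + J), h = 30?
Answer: 34355/29 ≈ 1184.7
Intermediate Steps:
b(Y, J) = J + (30 + Y)/(2*J) (b(Y, J) = J + (Y + 30)/(J + J) = J + (30 + Y)/((2*J)) = J + (30 + Y)*(1/(2*J)) = J + (30 + Y)/(2*J))
(-370 + b(v(4, 1), 29)) + 1525 = (-370 + (15 + 29**2 + (1/2)*8)/29) + 1525 = (-370 + (15 + 841 + 4)/29) + 1525 = (-370 + (1/29)*860) + 1525 = (-370 + 860/29) + 1525 = -9870/29 + 1525 = 34355/29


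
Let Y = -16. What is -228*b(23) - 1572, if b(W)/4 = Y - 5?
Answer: 17580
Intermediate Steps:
b(W) = -84 (b(W) = 4*(-16 - 5) = 4*(-21) = -84)
-228*b(23) - 1572 = -228*(-84) - 1572 = 19152 - 1572 = 17580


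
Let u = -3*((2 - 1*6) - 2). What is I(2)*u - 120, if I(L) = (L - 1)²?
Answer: -102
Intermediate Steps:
I(L) = (-1 + L)²
u = 18 (u = -3*((2 - 6) - 2) = -3*(-4 - 2) = -3*(-6) = 18)
I(2)*u - 120 = (-1 + 2)²*18 - 120 = 1²*18 - 120 = 1*18 - 120 = 18 - 120 = -102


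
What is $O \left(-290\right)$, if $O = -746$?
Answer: $216340$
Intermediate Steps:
$O \left(-290\right) = \left(-746\right) \left(-290\right) = 216340$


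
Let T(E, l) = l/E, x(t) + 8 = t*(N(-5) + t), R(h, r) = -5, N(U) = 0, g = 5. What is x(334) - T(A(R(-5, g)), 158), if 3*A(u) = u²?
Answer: 2788226/25 ≈ 1.1153e+5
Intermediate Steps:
A(u) = u²/3
x(t) = -8 + t² (x(t) = -8 + t*(0 + t) = -8 + t*t = -8 + t²)
x(334) - T(A(R(-5, g)), 158) = (-8 + 334²) - 158/((⅓)*(-5)²) = (-8 + 111556) - 158/((⅓)*25) = 111548 - 158/25/3 = 111548 - 158*3/25 = 111548 - 1*474/25 = 111548 - 474/25 = 2788226/25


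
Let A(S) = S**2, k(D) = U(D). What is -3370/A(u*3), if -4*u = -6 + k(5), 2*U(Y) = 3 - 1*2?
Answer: -215680/1089 ≈ -198.05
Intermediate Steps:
U(Y) = 1/2 (U(Y) = (3 - 1*2)/2 = (3 - 2)/2 = (1/2)*1 = 1/2)
k(D) = 1/2
u = 11/8 (u = -(-6 + 1/2)/4 = -1/4*(-11/2) = 11/8 ≈ 1.3750)
-3370/A(u*3) = -3370/(((11/8)*3)**2) = -3370/((33/8)**2) = -3370/1089/64 = -3370*64/1089 = -215680/1089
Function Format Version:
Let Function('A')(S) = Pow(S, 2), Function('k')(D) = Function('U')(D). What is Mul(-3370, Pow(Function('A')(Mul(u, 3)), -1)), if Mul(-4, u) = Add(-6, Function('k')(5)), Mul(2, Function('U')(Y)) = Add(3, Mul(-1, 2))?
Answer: Rational(-215680, 1089) ≈ -198.05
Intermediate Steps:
Function('U')(Y) = Rational(1, 2) (Function('U')(Y) = Mul(Rational(1, 2), Add(3, Mul(-1, 2))) = Mul(Rational(1, 2), Add(3, -2)) = Mul(Rational(1, 2), 1) = Rational(1, 2))
Function('k')(D) = Rational(1, 2)
u = Rational(11, 8) (u = Mul(Rational(-1, 4), Add(-6, Rational(1, 2))) = Mul(Rational(-1, 4), Rational(-11, 2)) = Rational(11, 8) ≈ 1.3750)
Mul(-3370, Pow(Function('A')(Mul(u, 3)), -1)) = Mul(-3370, Pow(Pow(Mul(Rational(11, 8), 3), 2), -1)) = Mul(-3370, Pow(Pow(Rational(33, 8), 2), -1)) = Mul(-3370, Pow(Rational(1089, 64), -1)) = Mul(-3370, Rational(64, 1089)) = Rational(-215680, 1089)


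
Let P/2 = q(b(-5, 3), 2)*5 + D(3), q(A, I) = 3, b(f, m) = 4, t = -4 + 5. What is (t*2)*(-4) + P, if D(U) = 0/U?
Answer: 22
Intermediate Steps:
t = 1
D(U) = 0
P = 30 (P = 2*(3*5 + 0) = 2*(15 + 0) = 2*15 = 30)
(t*2)*(-4) + P = (1*2)*(-4) + 30 = 2*(-4) + 30 = -8 + 30 = 22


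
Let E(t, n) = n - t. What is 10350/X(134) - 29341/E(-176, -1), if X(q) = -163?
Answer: -6593833/28525 ≈ -231.16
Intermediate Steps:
10350/X(134) - 29341/E(-176, -1) = 10350/(-163) - 29341/(-1 - 1*(-176)) = 10350*(-1/163) - 29341/(-1 + 176) = -10350/163 - 29341/175 = -6593833/28525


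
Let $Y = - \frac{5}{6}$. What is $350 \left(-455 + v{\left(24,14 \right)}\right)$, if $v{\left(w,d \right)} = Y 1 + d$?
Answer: $- \frac{463925}{3} \approx -1.5464 \cdot 10^{5}$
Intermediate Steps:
$Y = - \frac{5}{6}$ ($Y = \left(-5\right) \frac{1}{6} = - \frac{5}{6} \approx -0.83333$)
$v{\left(w,d \right)} = - \frac{5}{6} + d$ ($v{\left(w,d \right)} = \left(- \frac{5}{6}\right) 1 + d = - \frac{5}{6} + d$)
$350 \left(-455 + v{\left(24,14 \right)}\right) = 350 \left(-455 + \left(- \frac{5}{6} + 14\right)\right) = 350 \left(-455 + \frac{79}{6}\right) = 350 \left(- \frac{2651}{6}\right) = - \frac{463925}{3}$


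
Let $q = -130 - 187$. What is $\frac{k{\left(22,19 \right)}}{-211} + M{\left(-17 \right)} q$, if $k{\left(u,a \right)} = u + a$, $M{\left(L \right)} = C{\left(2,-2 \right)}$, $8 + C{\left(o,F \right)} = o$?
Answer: $\frac{401281}{211} \approx 1901.8$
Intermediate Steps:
$C{\left(o,F \right)} = -8 + o$
$M{\left(L \right)} = -6$ ($M{\left(L \right)} = -8 + 2 = -6$)
$k{\left(u,a \right)} = a + u$
$q = -317$ ($q = -130 - 187 = -317$)
$\frac{k{\left(22,19 \right)}}{-211} + M{\left(-17 \right)} q = \frac{19 + 22}{-211} - -1902 = 41 \left(- \frac{1}{211}\right) + 1902 = - \frac{41}{211} + 1902 = \frac{401281}{211}$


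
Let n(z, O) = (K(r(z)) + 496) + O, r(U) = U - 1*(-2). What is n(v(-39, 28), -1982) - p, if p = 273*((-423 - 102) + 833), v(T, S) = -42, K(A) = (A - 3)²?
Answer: -83721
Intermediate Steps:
r(U) = 2 + U (r(U) = U + 2 = 2 + U)
K(A) = (-3 + A)²
n(z, O) = 496 + O + (-1 + z)² (n(z, O) = ((-3 + (2 + z))² + 496) + O = ((-1 + z)² + 496) + O = (496 + (-1 + z)²) + O = 496 + O + (-1 + z)²)
p = 84084 (p = 273*(-525 + 833) = 273*308 = 84084)
n(v(-39, 28), -1982) - p = (496 - 1982 + (-1 - 42)²) - 1*84084 = (496 - 1982 + (-43)²) - 84084 = (496 - 1982 + 1849) - 84084 = 363 - 84084 = -83721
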